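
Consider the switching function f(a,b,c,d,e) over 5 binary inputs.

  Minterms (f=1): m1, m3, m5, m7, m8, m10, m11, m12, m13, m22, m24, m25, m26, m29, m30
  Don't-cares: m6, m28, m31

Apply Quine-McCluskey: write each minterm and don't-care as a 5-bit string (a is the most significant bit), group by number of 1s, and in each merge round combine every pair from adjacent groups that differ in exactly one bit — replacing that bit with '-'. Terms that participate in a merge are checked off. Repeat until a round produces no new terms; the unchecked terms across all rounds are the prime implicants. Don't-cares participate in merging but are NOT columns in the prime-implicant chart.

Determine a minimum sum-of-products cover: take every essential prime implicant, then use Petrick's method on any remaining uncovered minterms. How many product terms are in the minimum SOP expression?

size-2^0 implicants → 00001(✓)  00011(✓)  00101(✓)  00110(✓)  00111(✓)  01000(✓)  01010(✓)  01011(✓)  01100(✓)  01101(✓)  10110(✓)  11000(✓)  11001(✓)  11010(✓)  11100(✓)  11101(✓)  11110(✓)  11111(✓)
size-2^1 implicants → -0110  -1000(✓)  -1010(✓)  -1100(✓)  -1101(✓)  0-011  0-101  00-01(✓)  00-11(✓)  000-1(✓)  001-1(✓)  0011-  01-00(✓)  010-0(✓)  0101-  0110-(✓)  1-110  11-00(✓)  11-01(✓)  11-10(✓)  110-0(✓)  1100-(✓)  111-0(✓)  111-1(✓)  1110-(✓)  1111-(✓)
size-2^2 implicants → -1-00  -10-0  -110-  00--1  11--0  11-0-  111--
Unchecked terms (primes): -0110, -1-00, -10-0, -110-, 0-011, 0-101, 00--1, 0011-, 0101-, 1-110, 11--0, 11-0-, 111--
Minterm coverage:
  m1 ⊆ 00--1 [E]
  m3 ⊆ 0-011,00--1
  m5 ⊆ 0-101,00--1
  m7 ⊆ 00--1,0011-
  m8 ⊆ -1-00,-10-0
  m10 ⊆ -10-0,0101-
  m11 ⊆ 0-011,0101-
  m12 ⊆ -1-00,-110-
  m13 ⊆ -110-,0-101
  m22 ⊆ -0110,1-110
  m24 ⊆ -1-00,-10-0,11--0,11-0-
  m25 ⊆ 11-0- [E]
  m26 ⊆ -10-0,11--0
  m29 ⊆ -110-,11-0-,111--
  m30 ⊆ 1-110,11--0,111--
E = {00--1, 11-0-}
Petrick residual → -10-0, -110-, 0-011, 1-110
Cover = bc'e' + bcd' + a'c'de + a'b'e + acde' + abd'  |cover|=6

6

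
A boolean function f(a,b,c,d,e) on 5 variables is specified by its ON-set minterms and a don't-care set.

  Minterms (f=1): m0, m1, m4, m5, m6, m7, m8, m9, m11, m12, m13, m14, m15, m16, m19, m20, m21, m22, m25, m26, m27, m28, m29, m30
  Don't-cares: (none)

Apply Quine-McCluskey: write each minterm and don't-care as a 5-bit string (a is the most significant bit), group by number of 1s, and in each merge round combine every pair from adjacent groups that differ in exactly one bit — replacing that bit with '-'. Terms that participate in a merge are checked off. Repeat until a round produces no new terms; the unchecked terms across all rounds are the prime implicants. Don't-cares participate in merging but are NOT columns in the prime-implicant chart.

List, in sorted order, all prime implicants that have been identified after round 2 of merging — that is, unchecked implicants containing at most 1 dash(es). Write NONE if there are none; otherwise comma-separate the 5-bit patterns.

1-011, 11-10, 1101-

[col 0] 00000*, 00001*, 00100*, 00101*, 00110*, 00111*, 01000*, 01001*, 01011*, 01100*, 01101*, 01110*, 01111*, 10000*, 10011*, 10100*, 10101*, 10110*, 11001*, 11010*, 11011*, 11100*, 11101*, 11110*
[col 1] -0000*, -0100*, -0101*, -0110*, -1001*, -1011*, -1100*, -1101*, -1110*, 0-000*, 0-001*, 0-100*, 0-101*, 0-110*, 0-111*, 00-00*, 00-01*, 0000-*, 001-0*, 001-1*, 0010-*, 0011-*, 01-00*, 01-01*, 01-11*, 010-1*, 0100-*, 011-0*, 011-1*, 0110-*, 0111-*, 1-011, 1-100*, 1-101*, 1-110*, 10-00*, 101-0*, 1010-*, 11-01*, 11-10, 110-1*, 1101-, 111-0*, 1110-*
[col 2] --100*, --101*, --110*, -0-00, -01-0*, -010-*, -1-01, -10-1, -11-0*, -110-*, 0--00*, 0--01*, 0-00-*, 0-1-0*, 0-1-1*, 0-10-*, 0-11-*, 00-0-*, 001--*, 01--1, 01-0-*, 011--*, 1-1-0*, 1-10-*
[col 3] --1-0, --10-, 0--0-, 0-1--
Prime implicants: --1-0, --10-, -0-00, -1-01, -10-1, 0--0-, 0-1--, 01--1, 1-011, 11-10, 1101-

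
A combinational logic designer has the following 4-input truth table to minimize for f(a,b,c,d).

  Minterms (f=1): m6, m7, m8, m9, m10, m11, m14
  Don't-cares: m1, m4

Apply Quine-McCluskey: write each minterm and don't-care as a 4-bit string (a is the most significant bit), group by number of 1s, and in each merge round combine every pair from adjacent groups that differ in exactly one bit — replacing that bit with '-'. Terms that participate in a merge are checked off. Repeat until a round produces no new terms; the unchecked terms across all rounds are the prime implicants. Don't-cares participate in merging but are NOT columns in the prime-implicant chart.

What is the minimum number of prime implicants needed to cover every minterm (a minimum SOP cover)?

Round 0: 0001✓ 0100✓ 0110✓ 0111✓ 1000✓ 1001✓ 1010✓ 1011✓ 1110✓
Round 1: -001 -110 01-0 011- 1-10 10-0✓ 10-1✓ 100-✓ 101-✓
Round 2: 10--
PIs = {-001, -110, 01-0, 011-, 1-10, 10--}
Coverage chart:
  m6: -110,01-0,011-
  m7: 011- ←essential
  m8: 10-- ←essential
  m9: -001,10--
  m10: 1-10,10--
  m11: 10-- ←essential
  m14: -110,1-10
Essential: 011-, 10--
Petrick residual → -110
Min cover (3 terms): bcd' + a'bc + ab'

3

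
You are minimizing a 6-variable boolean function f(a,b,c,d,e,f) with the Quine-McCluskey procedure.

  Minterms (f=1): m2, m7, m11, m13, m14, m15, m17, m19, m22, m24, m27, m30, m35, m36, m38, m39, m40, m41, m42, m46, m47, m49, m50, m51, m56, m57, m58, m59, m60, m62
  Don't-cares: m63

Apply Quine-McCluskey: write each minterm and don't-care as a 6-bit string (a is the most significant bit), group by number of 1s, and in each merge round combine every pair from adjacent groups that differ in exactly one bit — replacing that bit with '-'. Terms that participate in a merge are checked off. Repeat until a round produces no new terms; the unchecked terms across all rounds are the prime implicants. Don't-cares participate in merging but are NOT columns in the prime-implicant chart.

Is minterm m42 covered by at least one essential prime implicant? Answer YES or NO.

NO

Round 0: 000010 000111✓ 001011✓ 001101✓ 001110✓ 001111✓ 010001✓ 010011✓ 010110✓ 011000✓ 011011✓ 011110✓ 100011✓ 100100✓ 100110✓ 100111✓ 101000✓ 101001✓ 101010✓ 101110✓ 101111✓ 110001✓ 110010✓ 110011✓ 111000✓ 111001✓ 111010✓ 111011✓ 111100✓ 111110✓ 111111✓
Round 1: -00111✓ -01110✓ -01111✓ -10001✓ -10011✓ -11000 -11011✓ -11110✓ 0-1011 0-1110✓ 00-111✓ 001-11 0011-1 00111-✓ 01-011✓ 01-110 0100-1✓ 1-0011 1-1000✓ 1-1001✓ 1-1010✓ 1-1110✓ 1-1111✓ 10-110✓ 10-111✓ 100-11 1001-0 10011-✓ 101-10✓ 1010-0✓ 10100-✓ 10111-✓ 11-001✓ 11-010✓ 11-011✓ 1100-1✓ 11001-✓ 111-00✓ 111-10✓ 111-11✓ 1110-0✓ 1110-1✓ 11100-✓ 11101-✓ 1111-0✓ 11111-✓
Round 2: --1110 -0-111 -0111- -1-011 -100-1 1-1-10 1-10-0 1-100- 1-111- 10-11- 11-0-1 11-01- 111--0 111-1- 1110--
PIs = {--1110, -0-111, -0111-, -1-011, -100-1, -11000, 0-1011, 000010, 001-11, 0011-1, 01-110, 1-0011, 1-1-10, 1-10-0, 1-100-, 1-111-, 10-11-, 100-11, 1001-0, 11-0-1, 11-01-, 111--0, 111-1-, 1110--}
Coverage chart:
  m2: 000010 ←essential
  m7: -0-111 ←essential
  m11: 0-1011,001-11
  m13: 0011-1 ←essential
  m14: --1110,-0111-
  m15: -0-111,-0111-,001-11,0011-1
  m17: -100-1 ←essential
  m19: -1-011,-100-1
  m22: 01-110 ←essential
  m24: -11000 ←essential
  m27: -1-011,0-1011
  m30: --1110,01-110
  m35: 1-0011,100-11
  m36: 1001-0 ←essential
  m38: 10-11-,1001-0
  m39: -0-111,10-11-,100-11
  m40: 1-10-0,1-100-
  m41: 1-100- ←essential
  m42: 1-1-10,1-10-0
  m46: --1110,-0111-,1-1-10,1-111-,10-11-
  m47: -0-111,-0111-,1-111-,10-11-
  m49: -100-1,11-0-1
  m50: 11-01- ←essential
  m51: -1-011,-100-1,1-0011,11-0-1,11-01-
  m56: -11000,1-10-0,1-100-,111--0,1110--
  m57: 1-100-,11-0-1,1110--
  m58: 1-1-10,1-10-0,11-01-,111--0,111-1-,1110--
  m59: -1-011,11-0-1,11-01-,111-1-,1110--
  m60: 111--0 ←essential
  m62: --1110,1-1-10,1-111-,111--0,111-1-
Essential: -0-111, -100-1, -11000, 000010, 0011-1, 01-110, 1-100-, 1001-0, 11-01-, 111--0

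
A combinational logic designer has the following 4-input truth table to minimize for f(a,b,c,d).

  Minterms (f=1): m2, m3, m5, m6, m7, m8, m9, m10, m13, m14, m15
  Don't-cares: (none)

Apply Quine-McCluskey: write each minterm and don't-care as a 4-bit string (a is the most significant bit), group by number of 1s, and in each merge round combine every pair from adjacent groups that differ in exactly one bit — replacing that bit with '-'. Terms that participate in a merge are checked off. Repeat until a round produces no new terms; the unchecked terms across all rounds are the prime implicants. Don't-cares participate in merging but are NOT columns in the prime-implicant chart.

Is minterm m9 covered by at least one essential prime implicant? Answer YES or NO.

size-2^0 implicants → 0010(✓)  0011(✓)  0101(✓)  0110(✓)  0111(✓)  1000(✓)  1001(✓)  1010(✓)  1101(✓)  1110(✓)  1111(✓)
size-2^1 implicants → -010(✓)  -101(✓)  -110(✓)  -111(✓)  0-10(✓)  0-11(✓)  001-(✓)  01-1(✓)  011-(✓)  1-01  1-10(✓)  10-0  100-  11-1(✓)  111-(✓)
size-2^2 implicants → --10  -1-1  -11-  0-1-
Unchecked terms (primes): --10, -1-1, -11-, 0-1-, 1-01, 10-0, 100-
Minterm coverage:
  m2 ⊆ --10,0-1-
  m3 ⊆ 0-1- [E]
  m5 ⊆ -1-1 [E]
  m6 ⊆ --10,-11-,0-1-
  m7 ⊆ -1-1,-11-,0-1-
  m8 ⊆ 10-0,100-
  m9 ⊆ 1-01,100-
  m10 ⊆ --10,10-0
  m13 ⊆ -1-1,1-01
  m14 ⊆ --10,-11-
  m15 ⊆ -1-1,-11-
E = {-1-1, 0-1-}

NO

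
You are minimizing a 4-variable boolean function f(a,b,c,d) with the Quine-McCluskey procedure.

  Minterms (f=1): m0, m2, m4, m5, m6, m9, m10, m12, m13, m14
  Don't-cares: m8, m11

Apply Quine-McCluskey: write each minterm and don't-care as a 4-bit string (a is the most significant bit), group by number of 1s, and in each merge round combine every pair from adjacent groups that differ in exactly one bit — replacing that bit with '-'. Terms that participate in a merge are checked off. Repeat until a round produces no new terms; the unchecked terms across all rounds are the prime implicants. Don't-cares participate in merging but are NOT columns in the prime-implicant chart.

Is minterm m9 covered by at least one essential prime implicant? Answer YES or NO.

NO

Round 0: 0000✓ 0010✓ 0100✓ 0101✓ 0110✓ 1000✓ 1001✓ 1010✓ 1011✓ 1100✓ 1101✓ 1110✓
Round 1: -000✓ -010✓ -100✓ -101✓ -110✓ 0-00✓ 0-10✓ 00-0✓ 01-0✓ 010-✓ 1-00✓ 1-01✓ 1-10✓ 10-0✓ 10-1✓ 100-✓ 101-✓ 11-0✓ 110-✓
Round 2: --00✓ --10✓ -0-0✓ -1-0✓ -10- 0--0✓ 1--0✓ 1-0- 10--
Round 3: ---0
PIs = {---0, -10-, 1-0-, 10--}
Coverage chart:
  m0: ---0 ←essential
  m2: ---0 ←essential
  m4: ---0,-10-
  m5: -10- ←essential
  m6: ---0 ←essential
  m9: 1-0-,10--
  m10: ---0,10--
  m12: ---0,-10-,1-0-
  m13: -10-,1-0-
  m14: ---0 ←essential
Essential: ---0, -10-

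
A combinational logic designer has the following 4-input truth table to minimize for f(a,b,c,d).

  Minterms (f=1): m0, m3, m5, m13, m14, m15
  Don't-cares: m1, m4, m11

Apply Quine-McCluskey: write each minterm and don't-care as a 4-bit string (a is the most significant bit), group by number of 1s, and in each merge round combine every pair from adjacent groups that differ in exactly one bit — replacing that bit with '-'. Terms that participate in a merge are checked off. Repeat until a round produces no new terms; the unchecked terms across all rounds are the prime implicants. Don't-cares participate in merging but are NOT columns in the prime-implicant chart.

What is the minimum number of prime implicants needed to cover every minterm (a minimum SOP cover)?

Round 0: 0000✓ 0001✓ 0011✓ 0100✓ 0101✓ 1011✓ 1101✓ 1110✓ 1111✓
Round 1: -011 -101 0-00✓ 0-01✓ 00-1 000-✓ 010-✓ 1-11 11-1 111-
Round 2: 0-0-
PIs = {-011, -101, 0-0-, 00-1, 1-11, 11-1, 111-}
Coverage chart:
  m0: 0-0- ←essential
  m3: -011,00-1
  m5: -101,0-0-
  m13: -101,11-1
  m14: 111- ←essential
  m15: 1-11,11-1,111-
Essential: 0-0-, 111-
Petrick residual → -011, -101
Min cover (4 terms): b'cd + bc'd + a'c' + abc

4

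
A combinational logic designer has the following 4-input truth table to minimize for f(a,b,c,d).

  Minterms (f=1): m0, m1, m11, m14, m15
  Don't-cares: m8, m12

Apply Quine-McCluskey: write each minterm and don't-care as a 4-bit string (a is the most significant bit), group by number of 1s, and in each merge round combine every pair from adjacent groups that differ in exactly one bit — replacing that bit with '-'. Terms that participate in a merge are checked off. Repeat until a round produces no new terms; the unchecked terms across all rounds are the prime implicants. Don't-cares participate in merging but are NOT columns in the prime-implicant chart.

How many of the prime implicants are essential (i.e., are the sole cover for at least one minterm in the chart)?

2

Round 0: 0000✓ 0001✓ 1000✓ 1011✓ 1100✓ 1110✓ 1111✓
Round 1: -000 000- 1-00 1-11 11-0 111-
PIs = {-000, 000-, 1-00, 1-11, 11-0, 111-}
Coverage chart:
  m0: -000,000-
  m1: 000- ←essential
  m11: 1-11 ←essential
  m14: 11-0,111-
  m15: 1-11,111-
Essential: 000-, 1-11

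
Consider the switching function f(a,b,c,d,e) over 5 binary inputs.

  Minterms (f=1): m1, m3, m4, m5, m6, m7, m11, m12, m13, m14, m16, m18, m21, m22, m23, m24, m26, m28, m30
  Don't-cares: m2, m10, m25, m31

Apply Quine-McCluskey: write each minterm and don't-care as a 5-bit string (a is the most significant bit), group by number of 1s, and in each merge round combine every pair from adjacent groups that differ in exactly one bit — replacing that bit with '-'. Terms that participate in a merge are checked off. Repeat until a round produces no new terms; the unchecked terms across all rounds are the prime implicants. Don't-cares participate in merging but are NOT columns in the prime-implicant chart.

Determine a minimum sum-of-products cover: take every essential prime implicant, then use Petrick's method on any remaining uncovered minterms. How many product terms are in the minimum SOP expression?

[col 0] 00001*, 00010*, 00011*, 00100*, 00101*, 00110*, 00111*, 01010*, 01011*, 01100*, 01101*, 01110*, 10000*, 10010*, 10101*, 10110*, 10111*, 11000*, 11001*, 11010*, 11100*, 11110*, 11111*
[col 1] -0010*, -0101*, -0110*, -0111*, -1010*, -1100*, -1110*, 0-010*, 0-011*, 0-100*, 0-101*, 0-110*, 00-01*, 00-10*, 00-11*, 000-1*, 0001-*, 001-0*, 001-1*, 0010-*, 0011-*, 01-10*, 0101-*, 011-0*, 0110-*, 1-000*, 1-010*, 1-110*, 1-111*, 10-10*, 100-0*, 101-1*, 1011-*, 11-00*, 11-10*, 110-0*, 1100-, 111-0*, 1111-*
[col 2] --010*, --110*, -0-10*, -01-1, -011-, -1-10*, -11-0, 0--10*, 0-01-, 0-1-0, 0-10-, 00--1, 00-1-, 001--, 1--10*, 1-0-0, 1-11-, 11--0
[col 3] ---10
Prime implicants: ---10, -01-1, -011-, -11-0, 0-01-, 0-1-0, 0-10-, 00--1, 00-1-, 001--, 1-0-0, 1-11-, 11--0, 1100-
PI chart (minterm → PIs covering it):
  1 | 00--1  (sole → essential)
  3 | 0-01-,00--1,00-1-
  4 | 0-1-0,0-10-,001--
  5 | -01-1,0-10-,00--1,001--
  6 | ---10,-011-,0-1-0,00-1-,001--
  7 | -01-1,-011-,00--1,00-1-,001--
  11 | 0-01-  (sole → essential)
  12 | -11-0,0-1-0,0-10-
  13 | 0-10-  (sole → essential)
  14 | ---10,-11-0,0-1-0
  16 | 1-0-0  (sole → essential)
  18 | ---10,1-0-0
  21 | -01-1  (sole → essential)
  22 | ---10,-011-,1-11-
  23 | -01-1,-011-,1-11-
  24 | 1-0-0,11--0,1100-
  26 | ---10,1-0-0,11--0
  28 | -11-0,11--0
  30 | ---10,-11-0,1-11-,11--0
Essential prime implicants: -01-1, 0-01-, 0-10-, 00--1, 1-0-0
Petrick residual → ---10, -11-0
Minimum SOP uses 7 PIs: de' + b'ce + bce' + a'c'd + a'cd' + a'b'e + ac'e'

7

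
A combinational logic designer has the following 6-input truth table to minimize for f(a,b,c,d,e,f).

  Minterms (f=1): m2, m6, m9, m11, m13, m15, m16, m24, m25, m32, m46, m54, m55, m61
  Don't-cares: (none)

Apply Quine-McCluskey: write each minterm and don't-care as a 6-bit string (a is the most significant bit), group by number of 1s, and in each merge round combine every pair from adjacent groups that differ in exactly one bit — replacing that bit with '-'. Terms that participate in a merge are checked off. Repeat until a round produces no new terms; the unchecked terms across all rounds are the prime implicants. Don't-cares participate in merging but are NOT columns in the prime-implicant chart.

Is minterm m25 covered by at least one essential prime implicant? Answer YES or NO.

NO

[col 0] 000010*, 000110*, 001001*, 001011*, 001101*, 001111*, 010000*, 011000*, 011001*, 100000, 101110, 110110*, 110111*, 111101
[col 1] 0-1001, 000-10, 001-01*, 001-11*, 0010-1*, 0011-1*, 01-000, 01100-, 11011-
[col 2] 001--1
Prime implicants: 0-1001, 000-10, 001--1, 01-000, 01100-, 100000, 101110, 11011-, 111101
PI chart (minterm → PIs covering it):
  2 | 000-10  (sole → essential)
  6 | 000-10  (sole → essential)
  9 | 0-1001,001--1
  11 | 001--1  (sole → essential)
  13 | 001--1  (sole → essential)
  15 | 001--1  (sole → essential)
  16 | 01-000  (sole → essential)
  24 | 01-000,01100-
  25 | 0-1001,01100-
  32 | 100000  (sole → essential)
  46 | 101110  (sole → essential)
  54 | 11011-  (sole → essential)
  55 | 11011-  (sole → essential)
  61 | 111101  (sole → essential)
Essential prime implicants: 000-10, 001--1, 01-000, 100000, 101110, 11011-, 111101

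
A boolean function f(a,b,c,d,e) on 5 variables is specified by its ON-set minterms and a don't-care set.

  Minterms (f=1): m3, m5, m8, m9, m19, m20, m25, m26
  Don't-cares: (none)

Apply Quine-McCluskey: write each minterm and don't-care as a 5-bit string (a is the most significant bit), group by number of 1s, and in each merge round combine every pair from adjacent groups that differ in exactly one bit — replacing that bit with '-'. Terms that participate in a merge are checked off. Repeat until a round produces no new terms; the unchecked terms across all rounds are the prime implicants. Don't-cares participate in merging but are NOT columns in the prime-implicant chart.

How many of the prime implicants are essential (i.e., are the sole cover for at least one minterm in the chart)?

[col 0] 00011*, 00101, 01000*, 01001*, 10011*, 10100, 11001*, 11010
[col 1] -0011, -1001, 0100-
Prime implicants: -0011, -1001, 00101, 0100-, 10100, 11010
PI chart (minterm → PIs covering it):
  3 | -0011  (sole → essential)
  5 | 00101  (sole → essential)
  8 | 0100-  (sole → essential)
  9 | -1001,0100-
  19 | -0011  (sole → essential)
  20 | 10100  (sole → essential)
  25 | -1001  (sole → essential)
  26 | 11010  (sole → essential)
Essential prime implicants: -0011, -1001, 00101, 0100-, 10100, 11010

6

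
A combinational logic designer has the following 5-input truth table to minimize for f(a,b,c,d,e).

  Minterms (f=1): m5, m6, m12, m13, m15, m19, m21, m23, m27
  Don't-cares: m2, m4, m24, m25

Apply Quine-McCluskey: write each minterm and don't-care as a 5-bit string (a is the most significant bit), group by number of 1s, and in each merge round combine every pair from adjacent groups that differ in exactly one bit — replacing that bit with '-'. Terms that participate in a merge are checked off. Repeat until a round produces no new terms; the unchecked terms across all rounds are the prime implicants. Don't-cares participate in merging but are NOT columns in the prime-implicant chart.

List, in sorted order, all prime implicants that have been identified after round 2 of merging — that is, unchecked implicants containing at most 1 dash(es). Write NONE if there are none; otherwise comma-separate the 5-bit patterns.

-0101, 00-10, 001-0, 011-1, 1-011, 10-11, 101-1, 110-1, 1100-

Round 0: 00010✓ 00100✓ 00101✓ 00110✓ 01100✓ 01101✓ 01111✓ 10011✓ 10101✓ 10111✓ 11000✓ 11001✓ 11011✓
Round 1: -0101 0-100✓ 0-101✓ 00-10 001-0 0010-✓ 011-1 0110-✓ 1-011 10-11 101-1 110-1 1100-
Round 2: 0-10-
PIs = {-0101, 0-10-, 00-10, 001-0, 011-1, 1-011, 10-11, 101-1, 110-1, 1100-}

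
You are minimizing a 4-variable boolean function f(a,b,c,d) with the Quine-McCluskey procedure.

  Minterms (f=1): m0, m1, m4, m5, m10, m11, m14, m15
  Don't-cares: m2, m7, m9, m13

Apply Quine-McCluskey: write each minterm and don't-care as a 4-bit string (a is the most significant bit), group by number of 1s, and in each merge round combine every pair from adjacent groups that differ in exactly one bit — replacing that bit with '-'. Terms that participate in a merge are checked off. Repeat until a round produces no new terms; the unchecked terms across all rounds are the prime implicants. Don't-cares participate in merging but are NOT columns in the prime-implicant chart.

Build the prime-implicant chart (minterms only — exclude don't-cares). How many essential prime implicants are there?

size-2^0 implicants → 0000(✓)  0001(✓)  0010(✓)  0100(✓)  0101(✓)  0111(✓)  1001(✓)  1010(✓)  1011(✓)  1101(✓)  1110(✓)  1111(✓)
size-2^1 implicants → -001(✓)  -010  -101(✓)  -111(✓)  0-00(✓)  0-01(✓)  00-0  000-(✓)  01-1(✓)  010-(✓)  1-01(✓)  1-10(✓)  1-11(✓)  10-1(✓)  101-(✓)  11-1(✓)  111-(✓)
size-2^2 implicants → --01  -1-1  0-0-  1--1  1-1-
Unchecked terms (primes): --01, -010, -1-1, 0-0-, 00-0, 1--1, 1-1-
Minterm coverage:
  m0 ⊆ 0-0-,00-0
  m1 ⊆ --01,0-0-
  m4 ⊆ 0-0- [E]
  m5 ⊆ --01,-1-1,0-0-
  m10 ⊆ -010,1-1-
  m11 ⊆ 1--1,1-1-
  m14 ⊆ 1-1- [E]
  m15 ⊆ -1-1,1--1,1-1-
E = {0-0-, 1-1-}

2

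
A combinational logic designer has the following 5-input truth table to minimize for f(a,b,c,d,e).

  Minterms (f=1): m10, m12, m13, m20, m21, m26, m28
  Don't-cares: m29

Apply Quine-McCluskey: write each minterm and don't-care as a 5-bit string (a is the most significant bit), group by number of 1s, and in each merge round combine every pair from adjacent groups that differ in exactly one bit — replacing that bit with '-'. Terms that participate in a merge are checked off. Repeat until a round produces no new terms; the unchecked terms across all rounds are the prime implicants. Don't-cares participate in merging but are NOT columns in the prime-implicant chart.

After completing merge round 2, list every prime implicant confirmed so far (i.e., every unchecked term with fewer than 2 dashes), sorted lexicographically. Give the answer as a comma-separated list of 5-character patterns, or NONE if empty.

-1010

[col 0] 01010*, 01100*, 01101*, 10100*, 10101*, 11010*, 11100*, 11101*
[col 1] -1010, -1100*, -1101*, 0110-*, 1-100*, 1-101*, 1010-*, 1110-*
[col 2] -110-, 1-10-
Prime implicants: -1010, -110-, 1-10-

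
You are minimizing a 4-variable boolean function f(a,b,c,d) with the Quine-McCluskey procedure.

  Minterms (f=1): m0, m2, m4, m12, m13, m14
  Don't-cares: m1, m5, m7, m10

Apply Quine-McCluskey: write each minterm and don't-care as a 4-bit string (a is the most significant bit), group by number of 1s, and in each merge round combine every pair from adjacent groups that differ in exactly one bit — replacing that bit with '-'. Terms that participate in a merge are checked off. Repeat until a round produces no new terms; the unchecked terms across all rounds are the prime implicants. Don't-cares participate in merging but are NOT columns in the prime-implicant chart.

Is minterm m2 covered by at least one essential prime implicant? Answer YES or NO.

[col 0] 0000*, 0001*, 0010*, 0100*, 0101*, 0111*, 1010*, 1100*, 1101*, 1110*
[col 1] -010, -100*, -101*, 0-00*, 0-01*, 00-0, 000-*, 01-1, 010-*, 1-10, 11-0, 110-*
[col 2] -10-, 0-0-
Prime implicants: -010, -10-, 0-0-, 00-0, 01-1, 1-10, 11-0
PI chart (minterm → PIs covering it):
  0 | 0-0-,00-0
  2 | -010,00-0
  4 | -10-,0-0-
  12 | -10-,11-0
  13 | -10-  (sole → essential)
  14 | 1-10,11-0
Essential prime implicants: -10-

NO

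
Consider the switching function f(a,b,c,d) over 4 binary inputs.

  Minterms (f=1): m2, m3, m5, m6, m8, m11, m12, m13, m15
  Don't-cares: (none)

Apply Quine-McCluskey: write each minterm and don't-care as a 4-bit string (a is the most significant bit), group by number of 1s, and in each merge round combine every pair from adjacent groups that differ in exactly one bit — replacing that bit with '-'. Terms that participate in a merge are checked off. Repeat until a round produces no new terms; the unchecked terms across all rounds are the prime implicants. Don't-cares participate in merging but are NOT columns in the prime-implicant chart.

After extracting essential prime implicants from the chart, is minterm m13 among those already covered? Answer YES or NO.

YES

Round 0: 0010✓ 0011✓ 0101✓ 0110✓ 1000✓ 1011✓ 1100✓ 1101✓ 1111✓
Round 1: -011 -101 0-10 001- 1-00 1-11 11-1 110-
PIs = {-011, -101, 0-10, 001-, 1-00, 1-11, 11-1, 110-}
Coverage chart:
  m2: 0-10,001-
  m3: -011,001-
  m5: -101 ←essential
  m6: 0-10 ←essential
  m8: 1-00 ←essential
  m11: -011,1-11
  m12: 1-00,110-
  m13: -101,11-1,110-
  m15: 1-11,11-1
Essential: -101, 0-10, 1-00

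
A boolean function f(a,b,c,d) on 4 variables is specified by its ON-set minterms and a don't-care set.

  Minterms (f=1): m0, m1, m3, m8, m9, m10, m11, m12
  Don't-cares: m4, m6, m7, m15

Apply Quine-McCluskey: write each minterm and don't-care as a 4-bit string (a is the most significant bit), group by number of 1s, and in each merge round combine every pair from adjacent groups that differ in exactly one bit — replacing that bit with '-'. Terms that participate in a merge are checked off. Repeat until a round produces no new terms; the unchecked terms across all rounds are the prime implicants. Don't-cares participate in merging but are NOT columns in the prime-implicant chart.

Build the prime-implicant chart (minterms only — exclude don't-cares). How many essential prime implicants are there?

size-2^0 implicants → 0000(✓)  0001(✓)  0011(✓)  0100(✓)  0110(✓)  0111(✓)  1000(✓)  1001(✓)  1010(✓)  1011(✓)  1100(✓)  1111(✓)
size-2^1 implicants → -000(✓)  -001(✓)  -011(✓)  -100(✓)  -111(✓)  0-00(✓)  0-11(✓)  00-1(✓)  000-(✓)  01-0  011-  1-00(✓)  1-11(✓)  10-0(✓)  10-1(✓)  100-(✓)  101-(✓)
size-2^2 implicants → --00  --11  -0-1  -00-  10--
Unchecked terms (primes): --00, --11, -0-1, -00-, 01-0, 011-, 10--
Minterm coverage:
  m0 ⊆ --00,-00-
  m1 ⊆ -0-1,-00-
  m3 ⊆ --11,-0-1
  m8 ⊆ --00,-00-,10--
  m9 ⊆ -0-1,-00-,10--
  m10 ⊆ 10-- [E]
  m11 ⊆ --11,-0-1,10--
  m12 ⊆ --00 [E]
E = {--00, 10--}

2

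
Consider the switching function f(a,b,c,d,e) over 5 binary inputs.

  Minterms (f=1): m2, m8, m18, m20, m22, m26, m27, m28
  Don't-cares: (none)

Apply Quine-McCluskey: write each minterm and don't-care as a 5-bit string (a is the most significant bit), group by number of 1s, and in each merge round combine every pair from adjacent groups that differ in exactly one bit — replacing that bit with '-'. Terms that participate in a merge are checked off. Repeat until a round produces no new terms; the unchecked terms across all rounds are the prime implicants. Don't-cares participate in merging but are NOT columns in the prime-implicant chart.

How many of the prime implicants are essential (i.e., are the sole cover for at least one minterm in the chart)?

Round 0: 00010✓ 01000 10010✓ 10100✓ 10110✓ 11010✓ 11011✓ 11100✓
Round 1: -0010 1-010 1-100 10-10 101-0 1101-
PIs = {-0010, 01000, 1-010, 1-100, 10-10, 101-0, 1101-}
Coverage chart:
  m2: -0010 ←essential
  m8: 01000 ←essential
  m18: -0010,1-010,10-10
  m20: 1-100,101-0
  m22: 10-10,101-0
  m26: 1-010,1101-
  m27: 1101- ←essential
  m28: 1-100 ←essential
Essential: -0010, 01000, 1-100, 1101-

4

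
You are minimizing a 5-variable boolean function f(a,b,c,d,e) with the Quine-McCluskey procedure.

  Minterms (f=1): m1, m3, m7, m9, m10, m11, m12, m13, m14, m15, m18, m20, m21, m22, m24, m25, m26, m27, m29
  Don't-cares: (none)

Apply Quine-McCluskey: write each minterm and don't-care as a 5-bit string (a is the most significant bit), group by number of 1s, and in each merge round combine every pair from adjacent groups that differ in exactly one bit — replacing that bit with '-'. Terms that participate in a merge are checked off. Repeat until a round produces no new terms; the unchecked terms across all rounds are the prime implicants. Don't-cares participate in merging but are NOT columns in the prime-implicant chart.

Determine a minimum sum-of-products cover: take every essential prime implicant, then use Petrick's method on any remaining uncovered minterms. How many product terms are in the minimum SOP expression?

8

size-2^0 implicants → 00001(✓)  00011(✓)  00111(✓)  01001(✓)  01010(✓)  01011(✓)  01100(✓)  01101(✓)  01110(✓)  01111(✓)  10010(✓)  10100(✓)  10101(✓)  10110(✓)  11000(✓)  11001(✓)  11010(✓)  11011(✓)  11101(✓)
size-2^1 implicants → -1001(✓)  -1010(✓)  -1011(✓)  -1101(✓)  0-001(✓)  0-011(✓)  0-111(✓)  00-11(✓)  000-1(✓)  01-01(✓)  01-10(✓)  01-11(✓)  010-1(✓)  0101-(✓)  011-0(✓)  011-1(✓)  0110-(✓)  0111-(✓)  1-010  1-101  10-10  101-0  1010-  11-01(✓)  110-0(✓)  110-1(✓)  1100-(✓)  1101-(✓)
size-2^2 implicants → -1-01  -10-1  -101-  0--11  0-0-1  01--1  01-1-  011--  110--
Unchecked terms (primes): -1-01, -10-1, -101-, 0--11, 0-0-1, 01--1, 01-1-, 011--, 1-010, 1-101, 10-10, 101-0, 1010-, 110--
Minterm coverage:
  m1 ⊆ 0-0-1 [E]
  m3 ⊆ 0--11,0-0-1
  m7 ⊆ 0--11 [E]
  m9 ⊆ -1-01,-10-1,0-0-1,01--1
  m10 ⊆ -101-,01-1-
  m11 ⊆ -10-1,-101-,0--11,0-0-1,01--1,01-1-
  m12 ⊆ 011-- [E]
  m13 ⊆ -1-01,01--1,011--
  m14 ⊆ 01-1-,011--
  m15 ⊆ 0--11,01--1,01-1-,011--
  m18 ⊆ 1-010,10-10
  m20 ⊆ 101-0,1010-
  m21 ⊆ 1-101,1010-
  m22 ⊆ 10-10,101-0
  m24 ⊆ 110-- [E]
  m25 ⊆ -1-01,-10-1,110--
  m26 ⊆ -101-,1-010,110--
  m27 ⊆ -10-1,-101-,110--
  m29 ⊆ -1-01,1-101
E = {0--11, 0-0-1, 011--, 110--}
Petrick residual → -1-01, -101-, 10-10, 1010-
Cover = bd'e + bc'd + a'de + a'c'e + a'bc + ab'de' + ab'cd' + abc'  |cover|=8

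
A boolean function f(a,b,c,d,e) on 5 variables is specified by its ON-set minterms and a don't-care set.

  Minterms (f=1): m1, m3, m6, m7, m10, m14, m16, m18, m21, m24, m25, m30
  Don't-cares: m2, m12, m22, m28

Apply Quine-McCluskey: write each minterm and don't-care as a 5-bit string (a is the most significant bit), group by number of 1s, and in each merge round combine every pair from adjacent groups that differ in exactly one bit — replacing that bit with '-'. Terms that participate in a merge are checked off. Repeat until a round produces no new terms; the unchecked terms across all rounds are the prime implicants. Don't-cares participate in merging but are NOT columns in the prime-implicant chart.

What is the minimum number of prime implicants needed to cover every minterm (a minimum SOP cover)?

7

size-2^0 implicants → 00001(✓)  00010(✓)  00011(✓)  00110(✓)  00111(✓)  01010(✓)  01100(✓)  01110(✓)  10000(✓)  10010(✓)  10101  10110(✓)  11000(✓)  11001(✓)  11100(✓)  11110(✓)
size-2^1 implicants → -0010(✓)  -0110(✓)  -1100(✓)  -1110(✓)  0-010(✓)  0-110(✓)  00-10(✓)  00-11(✓)  000-1  0001-(✓)  0011-(✓)  01-10(✓)  011-0(✓)  1-000  1-110(✓)  10-10(✓)  100-0  11-00  1100-  111-0(✓)
size-2^2 implicants → --110  -0-10  -11-0  0--10  00-1-
Unchecked terms (primes): --110, -0-10, -11-0, 0--10, 00-1-, 000-1, 1-000, 100-0, 10101, 11-00, 1100-
Minterm coverage:
  m1 ⊆ 000-1 [E]
  m3 ⊆ 00-1-,000-1
  m6 ⊆ --110,-0-10,0--10,00-1-
  m7 ⊆ 00-1- [E]
  m10 ⊆ 0--10 [E]
  m14 ⊆ --110,-11-0,0--10
  m16 ⊆ 1-000,100-0
  m18 ⊆ -0-10,100-0
  m21 ⊆ 10101 [E]
  m24 ⊆ 1-000,11-00,1100-
  m25 ⊆ 1100- [E]
  m30 ⊆ --110,-11-0
E = {0--10, 00-1-, 000-1, 10101, 1100-}
Petrick residual → --110, 100-0
Cover = cde' + a'de' + a'b'd + a'b'c'e + ab'c'e' + ab'cd'e + abc'd'  |cover|=7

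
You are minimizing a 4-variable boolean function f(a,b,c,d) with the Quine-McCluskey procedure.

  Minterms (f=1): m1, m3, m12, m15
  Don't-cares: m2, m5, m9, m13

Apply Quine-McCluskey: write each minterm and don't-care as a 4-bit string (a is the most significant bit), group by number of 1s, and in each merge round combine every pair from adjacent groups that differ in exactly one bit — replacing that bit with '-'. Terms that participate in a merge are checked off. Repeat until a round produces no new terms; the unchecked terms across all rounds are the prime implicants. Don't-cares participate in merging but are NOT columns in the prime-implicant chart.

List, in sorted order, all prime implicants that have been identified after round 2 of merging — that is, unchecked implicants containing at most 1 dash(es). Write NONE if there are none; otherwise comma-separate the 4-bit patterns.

00-1, 001-, 11-1, 110-

Round 0: 0001✓ 0010✓ 0011✓ 0101✓ 1001✓ 1100✓ 1101✓ 1111✓
Round 1: -001✓ -101✓ 0-01✓ 00-1 001- 1-01✓ 11-1 110-
Round 2: --01
PIs = {--01, 00-1, 001-, 11-1, 110-}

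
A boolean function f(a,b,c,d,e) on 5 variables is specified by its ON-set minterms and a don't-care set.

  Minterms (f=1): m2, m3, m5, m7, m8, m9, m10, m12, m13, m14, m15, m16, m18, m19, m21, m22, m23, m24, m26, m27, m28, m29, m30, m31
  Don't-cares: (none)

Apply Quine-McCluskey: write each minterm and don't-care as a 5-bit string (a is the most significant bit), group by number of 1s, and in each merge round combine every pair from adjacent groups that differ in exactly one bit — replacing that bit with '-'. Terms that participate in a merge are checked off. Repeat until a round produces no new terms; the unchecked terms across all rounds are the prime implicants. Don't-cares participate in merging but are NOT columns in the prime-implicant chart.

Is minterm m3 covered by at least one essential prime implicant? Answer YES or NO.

NO

size-2^0 implicants → 00010(✓)  00011(✓)  00101(✓)  00111(✓)  01000(✓)  01001(✓)  01010(✓)  01100(✓)  01101(✓)  01110(✓)  01111(✓)  10000(✓)  10010(✓)  10011(✓)  10101(✓)  10110(✓)  10111(✓)  11000(✓)  11010(✓)  11011(✓)  11100(✓)  11101(✓)  11110(✓)  11111(✓)
size-2^1 implicants → -0010(✓)  -0011(✓)  -0101(✓)  -0111(✓)  -1000(✓)  -1010(✓)  -1100(✓)  -1101(✓)  -1110(✓)  -1111(✓)  0-010(✓)  0-101(✓)  0-111(✓)  00-11(✓)  0001-(✓)  001-1(✓)  01-00(✓)  01-01(✓)  01-10(✓)  010-0(✓)  0100-(✓)  011-0(✓)  011-1(✓)  0110-(✓)  0111-(✓)  1-000(✓)  1-010(✓)  1-011(✓)  1-101(✓)  1-110(✓)  1-111(✓)  10-10(✓)  10-11(✓)  100-0(✓)  1001-(✓)  101-1(✓)  1011-(✓)  11-00(✓)  11-10(✓)  11-11(✓)  110-0(✓)  1101-(✓)  111-0(✓)  111-1(✓)  1110-(✓)  1111-(✓)
size-2^2 implicants → --010  --101(✓)  --111(✓)  -0-11  -001-  -01-1(✓)  -1-00(✓)  -1-10(✓)  -10-0(✓)  -11-0(✓)  -11-1(✓)  -110-(✓)  -111-(✓)  0-1-1(✓)  01--0(✓)  01-0-  011--(✓)  1--10(✓)  1--11(✓)  1-0-0  1-01-(✓)  1-1-1(✓)  1-11-(✓)  10-1-(✓)  11--0(✓)  11-1-(✓)  111--(✓)
size-2^3 implicants → --1-1  -1--0  -11--  1--1-
Unchecked terms (primes): --010, --1-1, -0-11, -001-, -1--0, -11--, 01-0-, 1--1-, 1-0-0
Minterm coverage:
  m2 ⊆ --010,-001-
  m3 ⊆ -0-11,-001-
  m5 ⊆ --1-1 [E]
  m7 ⊆ --1-1,-0-11
  m8 ⊆ -1--0,01-0-
  m9 ⊆ 01-0- [E]
  m10 ⊆ --010,-1--0
  m12 ⊆ -1--0,-11--,01-0-
  m13 ⊆ --1-1,-11--,01-0-
  m14 ⊆ -1--0,-11--
  m15 ⊆ --1-1,-11--
  m16 ⊆ 1-0-0 [E]
  m18 ⊆ --010,-001-,1--1-,1-0-0
  m19 ⊆ -0-11,-001-,1--1-
  m21 ⊆ --1-1 [E]
  m22 ⊆ 1--1- [E]
  m23 ⊆ --1-1,-0-11,1--1-
  m24 ⊆ -1--0,1-0-0
  m26 ⊆ --010,-1--0,1--1-,1-0-0
  m27 ⊆ 1--1- [E]
  m28 ⊆ -1--0,-11--
  m29 ⊆ --1-1,-11--
  m30 ⊆ -1--0,-11--,1--1-
  m31 ⊆ --1-1,-11--,1--1-
E = {--1-1, 01-0-, 1--1-, 1-0-0}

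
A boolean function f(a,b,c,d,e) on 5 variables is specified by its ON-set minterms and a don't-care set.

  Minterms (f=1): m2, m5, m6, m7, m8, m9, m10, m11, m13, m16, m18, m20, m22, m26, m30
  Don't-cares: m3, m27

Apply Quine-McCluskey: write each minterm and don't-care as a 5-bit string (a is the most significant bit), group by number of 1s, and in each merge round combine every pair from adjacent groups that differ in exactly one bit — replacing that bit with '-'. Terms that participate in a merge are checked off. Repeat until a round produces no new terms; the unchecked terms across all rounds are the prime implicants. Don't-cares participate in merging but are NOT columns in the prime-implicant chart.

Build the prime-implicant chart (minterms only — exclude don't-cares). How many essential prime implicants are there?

size-2^0 implicants → 00010(✓)  00011(✓)  00101(✓)  00110(✓)  00111(✓)  01000(✓)  01001(✓)  01010(✓)  01011(✓)  01101(✓)  10000(✓)  10010(✓)  10100(✓)  10110(✓)  11010(✓)  11011(✓)  11110(✓)
size-2^1 implicants → -0010(✓)  -0110(✓)  -1010(✓)  -1011(✓)  0-010(✓)  0-011(✓)  0-101  00-10(✓)  00-11(✓)  0001-(✓)  001-1  0011-(✓)  01-01  010-0(✓)  010-1(✓)  0100-(✓)  0101-(✓)  1-010(✓)  1-110(✓)  10-00(✓)  10-10(✓)  100-0(✓)  101-0(✓)  11-10(✓)  1101-(✓)
size-2^2 implicants → --010  -0-10  -101-  0-01-  00-1-  010--  1--10  10--0
Unchecked terms (primes): --010, -0-10, -101-, 0-01-, 0-101, 00-1-, 001-1, 01-01, 010--, 1--10, 10--0
Minterm coverage:
  m2 ⊆ --010,-0-10,0-01-,00-1-
  m5 ⊆ 0-101,001-1
  m6 ⊆ -0-10,00-1-
  m7 ⊆ 00-1-,001-1
  m8 ⊆ 010-- [E]
  m9 ⊆ 01-01,010--
  m10 ⊆ --010,-101-,0-01-,010--
  m11 ⊆ -101-,0-01-,010--
  m13 ⊆ 0-101,01-01
  m16 ⊆ 10--0 [E]
  m18 ⊆ --010,-0-10,1--10,10--0
  m20 ⊆ 10--0 [E]
  m22 ⊆ -0-10,1--10,10--0
  m26 ⊆ --010,-101-,1--10
  m30 ⊆ 1--10 [E]
E = {010--, 1--10, 10--0}

3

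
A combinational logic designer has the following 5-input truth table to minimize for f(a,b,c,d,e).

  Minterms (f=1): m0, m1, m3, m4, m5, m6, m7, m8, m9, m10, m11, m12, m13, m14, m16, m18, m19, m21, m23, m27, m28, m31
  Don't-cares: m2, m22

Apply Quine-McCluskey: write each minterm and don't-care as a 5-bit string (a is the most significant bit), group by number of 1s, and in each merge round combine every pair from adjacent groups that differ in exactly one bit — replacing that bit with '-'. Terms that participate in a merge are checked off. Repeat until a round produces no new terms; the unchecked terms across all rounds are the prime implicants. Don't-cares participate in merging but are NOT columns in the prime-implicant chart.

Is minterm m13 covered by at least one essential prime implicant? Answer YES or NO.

[col 0] 00000*, 00001*, 00010*, 00011*, 00100*, 00101*, 00110*, 00111*, 01000*, 01001*, 01010*, 01011*, 01100*, 01101*, 01110*, 10000*, 10010*, 10011*, 10101*, 10110*, 10111*, 11011*, 11100*, 11111*
[col 1] -0000*, -0010*, -0011*, -0101*, -0110*, -0111*, -1011*, -1100, 0-000*, 0-001*, 0-010*, 0-011*, 0-100*, 0-101*, 0-110*, 00-00*, 00-01*, 00-10*, 00-11*, 000-0*, 000-1*, 0000-*, 0001-*, 001-0*, 001-1*, 0010-*, 0011-*, 01-00*, 01-01*, 01-10*, 010-0*, 010-1*, 0100-*, 0101-*, 011-0*, 0110-*, 1-011*, 1-111*, 10-10*, 10-11*, 100-0*, 1001-*, 101-1*, 1011-*, 11-11*
[col 2] --011, -0-10*, -0-11*, -00-0, -001-*, -01-1, -011-*, 0--00*, 0--01*, 0--10*, 0-0-0*, 0-0-1*, 0-00-*, 0-01-*, 0-1-0*, 0-10-*, 00--0*, 00--1*, 00-0-*, 00-1-*, 000--*, 001--*, 01--0*, 01-0-*, 010--*, 1--11, 10-1-*
[col 3] -0-1-, 0---0, 0--0-, 0-0--, 00---
Prime implicants: --011, -0-1-, -00-0, -01-1, -1100, 0---0, 0--0-, 0-0--, 00---, 1--11
PI chart (minterm → PIs covering it):
  0 | -00-0,0---0,0--0-,0-0--,00---
  1 | 0--0-,0-0--,00---
  3 | --011,-0-1-,0-0--,00---
  4 | 0---0,0--0-,00---
  5 | -01-1,0--0-,00---
  6 | -0-1-,0---0,00---
  7 | -0-1-,-01-1,00---
  8 | 0---0,0--0-,0-0--
  9 | 0--0-,0-0--
  10 | 0---0,0-0--
  11 | --011,0-0--
  12 | -1100,0---0,0--0-
  13 | 0--0-  (sole → essential)
  14 | 0---0  (sole → essential)
  16 | -00-0  (sole → essential)
  18 | -0-1-,-00-0
  19 | --011,-0-1-,1--11
  21 | -01-1  (sole → essential)
  23 | -0-1-,-01-1,1--11
  27 | --011,1--11
  28 | -1100  (sole → essential)
  31 | 1--11  (sole → essential)
Essential prime implicants: -00-0, -01-1, -1100, 0---0, 0--0-, 1--11

YES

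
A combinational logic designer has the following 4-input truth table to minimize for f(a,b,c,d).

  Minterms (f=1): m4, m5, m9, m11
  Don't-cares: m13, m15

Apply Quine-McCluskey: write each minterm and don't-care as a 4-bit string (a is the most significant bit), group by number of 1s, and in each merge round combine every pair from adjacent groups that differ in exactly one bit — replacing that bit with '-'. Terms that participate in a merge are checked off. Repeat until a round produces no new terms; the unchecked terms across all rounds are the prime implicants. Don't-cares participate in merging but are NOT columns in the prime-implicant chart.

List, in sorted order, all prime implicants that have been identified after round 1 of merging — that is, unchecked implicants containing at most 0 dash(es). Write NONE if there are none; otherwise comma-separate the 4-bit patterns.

size-2^0 implicants → 0100(✓)  0101(✓)  1001(✓)  1011(✓)  1101(✓)  1111(✓)
size-2^1 implicants → -101  010-  1-01(✓)  1-11(✓)  10-1(✓)  11-1(✓)
size-2^2 implicants → 1--1
Unchecked terms (primes): -101, 010-, 1--1

NONE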